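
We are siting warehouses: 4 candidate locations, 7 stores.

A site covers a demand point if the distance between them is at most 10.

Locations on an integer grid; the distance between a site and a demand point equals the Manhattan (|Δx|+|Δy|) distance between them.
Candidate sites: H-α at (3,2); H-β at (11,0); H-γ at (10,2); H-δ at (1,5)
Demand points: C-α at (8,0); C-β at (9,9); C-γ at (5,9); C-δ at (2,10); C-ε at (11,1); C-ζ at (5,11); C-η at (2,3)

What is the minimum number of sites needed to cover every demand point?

Coverage sets (demand points within 10 of each site):
  H-α: {C-α, C-γ, C-δ, C-ε, C-η}
  H-β: {C-α, C-ε}
  H-γ: {C-α, C-β, C-ε, C-η}
  H-δ: {C-γ, C-δ, C-ζ, C-η}
No single site covers all 7 demand points.
But {H-γ, H-δ} covers everything, so the minimum is 2.

2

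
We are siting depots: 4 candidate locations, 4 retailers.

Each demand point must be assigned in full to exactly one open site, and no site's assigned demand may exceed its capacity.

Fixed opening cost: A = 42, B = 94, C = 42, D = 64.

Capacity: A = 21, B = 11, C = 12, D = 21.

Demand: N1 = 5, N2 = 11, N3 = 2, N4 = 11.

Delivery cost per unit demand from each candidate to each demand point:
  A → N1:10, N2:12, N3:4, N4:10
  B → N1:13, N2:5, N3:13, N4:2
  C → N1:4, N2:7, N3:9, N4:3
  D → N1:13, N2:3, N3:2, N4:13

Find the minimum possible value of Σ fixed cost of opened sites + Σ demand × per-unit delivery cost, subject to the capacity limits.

Open {C, D}; cheapest assignment that respects the capacities:
  C (cap 12, load 11): N4 — cost 11×3 = 33
  D (cap 21, load 18): N1, N2, N3 — cost 5×13 + 11×3 + 2×2 = 102
  Shipping 135, fixed 106 → total 241.
  Any other capacity-feasible assignment to {C, D} ships for at least 135.
Compare {A, C, D}: its best feasible assignment gives total 268.
Compare {B, C, D}: its best feasible assignment gives total 279.
Every other set of open sites that can feasibly serve all demand totals ≥ 268 even under its best assignment. Minimum: 241.

241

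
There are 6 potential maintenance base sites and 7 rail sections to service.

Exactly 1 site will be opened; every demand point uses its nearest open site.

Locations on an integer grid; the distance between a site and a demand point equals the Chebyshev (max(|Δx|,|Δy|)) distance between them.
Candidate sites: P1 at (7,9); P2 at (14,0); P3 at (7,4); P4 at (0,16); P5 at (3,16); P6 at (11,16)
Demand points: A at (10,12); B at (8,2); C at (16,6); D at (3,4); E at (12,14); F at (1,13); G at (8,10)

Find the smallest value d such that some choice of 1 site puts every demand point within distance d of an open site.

9

Open {P1}.
  Farthest demand point is C at distance 9 (to P1); all others are ≤ 9.
With {P3} the worst case is 10.
With {P2} the worst case is 14.
No size-1 selection achieves below 9.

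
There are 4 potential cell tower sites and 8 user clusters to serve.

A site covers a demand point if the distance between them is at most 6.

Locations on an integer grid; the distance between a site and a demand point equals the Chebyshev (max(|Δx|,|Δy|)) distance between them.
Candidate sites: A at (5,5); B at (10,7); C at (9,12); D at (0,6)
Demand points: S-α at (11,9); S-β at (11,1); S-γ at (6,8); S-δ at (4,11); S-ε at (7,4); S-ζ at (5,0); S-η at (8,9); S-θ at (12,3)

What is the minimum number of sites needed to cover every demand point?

2

Coverage sets (demand points within 6 of each site):
  A: {S-α, S-β, S-γ, S-δ, S-ε, S-ζ, S-η}
  B: {S-α, S-β, S-γ, S-δ, S-ε, S-η, S-θ}
  C: {S-α, S-γ, S-δ, S-η}
  D: {S-γ, S-δ, S-ζ}
No single site covers all 8 demand points.
But {A, B} covers everything, so the minimum is 2.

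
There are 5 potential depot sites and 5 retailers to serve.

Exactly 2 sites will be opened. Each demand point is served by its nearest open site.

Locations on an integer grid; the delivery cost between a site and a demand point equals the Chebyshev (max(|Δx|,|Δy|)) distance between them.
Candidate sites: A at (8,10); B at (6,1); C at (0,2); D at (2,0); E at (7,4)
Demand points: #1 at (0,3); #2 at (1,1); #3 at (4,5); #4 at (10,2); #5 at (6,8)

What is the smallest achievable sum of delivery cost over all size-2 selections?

Open {C, E}.
  #1→C 1, #2→C 1, #3→E 3, #4→E 3, #5→E 4  ⇒ total 12.
Compare {D, E}: total 14.
Compare {A, C}: total 16.
No size-2 selection does better; minimum is 12.

12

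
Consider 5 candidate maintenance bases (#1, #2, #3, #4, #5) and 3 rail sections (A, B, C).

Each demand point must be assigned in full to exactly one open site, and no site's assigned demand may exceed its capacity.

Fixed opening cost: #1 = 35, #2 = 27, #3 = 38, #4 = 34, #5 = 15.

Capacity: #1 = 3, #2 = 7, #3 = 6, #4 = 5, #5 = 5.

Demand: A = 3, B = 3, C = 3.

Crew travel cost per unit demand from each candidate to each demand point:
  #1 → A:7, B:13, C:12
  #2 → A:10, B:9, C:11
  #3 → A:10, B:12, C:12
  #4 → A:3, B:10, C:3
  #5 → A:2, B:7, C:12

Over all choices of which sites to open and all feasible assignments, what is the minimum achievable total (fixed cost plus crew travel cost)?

Open {#2, #5}; cheapest assignment that respects the capacities:
  #2 (cap 7, load 6): B, C — cost 3×9 + 3×11 = 60
  #5 (cap 5, load 3): A — cost 3×2 = 6
  Shipping 66, fixed 42 → total 108.
  Any other capacity-feasible assignment to {#2, #5} ships for at least 66.
Compare {#2, #4, #5}: its best feasible assignment gives total 118.
Compare {#2, #4}: its best feasible assignment gives total 127.
Every other set of open sites that can feasibly serve all demand totals ≥ 118 even under its best assignment. Minimum: 108.

108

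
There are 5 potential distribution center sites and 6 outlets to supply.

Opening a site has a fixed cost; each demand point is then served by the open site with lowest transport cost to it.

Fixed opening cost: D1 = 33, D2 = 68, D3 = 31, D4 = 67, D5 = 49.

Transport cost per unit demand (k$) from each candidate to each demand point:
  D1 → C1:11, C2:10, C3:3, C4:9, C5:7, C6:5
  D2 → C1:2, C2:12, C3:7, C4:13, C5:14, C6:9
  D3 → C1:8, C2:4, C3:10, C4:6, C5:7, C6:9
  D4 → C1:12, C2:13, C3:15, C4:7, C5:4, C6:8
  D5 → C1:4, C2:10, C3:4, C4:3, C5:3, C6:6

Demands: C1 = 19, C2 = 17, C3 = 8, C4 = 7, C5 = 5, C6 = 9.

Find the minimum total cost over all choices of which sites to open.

Open {D3, D5}: assign each demand point to its cheapest open site.
  C1→D5 19×4=76, C2→D3 17×4=68, C3→D5 8×4=32, C4→D5 7×3=21, C5→D5 5×3=15, C6→D5 9×6=54
  transport cost 266, fixed 80 → total 346.
Compare {D1, D3, D5}: transport cost 249 + fixed 113 = 362.
Compare {D2, D3, D5}: transport cost 228 + fixed 148 = 376.
Compare {D1, D2, D3}: transport cost 252 + fixed 132 = 384.
All other subsets cost ≥ 362. Minimum total cost: 346.

346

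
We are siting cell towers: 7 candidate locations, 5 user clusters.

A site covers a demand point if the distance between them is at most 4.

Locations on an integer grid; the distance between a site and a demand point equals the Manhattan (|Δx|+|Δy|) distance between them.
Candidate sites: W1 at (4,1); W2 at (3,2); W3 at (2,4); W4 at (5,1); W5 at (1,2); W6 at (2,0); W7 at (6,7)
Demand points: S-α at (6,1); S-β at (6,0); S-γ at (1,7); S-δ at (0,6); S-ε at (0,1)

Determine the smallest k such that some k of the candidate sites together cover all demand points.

Coverage sets (demand points within 4 of each site):
  W1: {S-α, S-β, S-ε}
  W2: {S-α, S-ε}
  W3: {S-γ, S-δ}
  W4: {S-α, S-β}
  W5: {S-ε}
  W6: {S-β, S-ε}
  W7: {}
No single site covers all 5 demand points.
But {W1, W3} covers everything, so the minimum is 2.

2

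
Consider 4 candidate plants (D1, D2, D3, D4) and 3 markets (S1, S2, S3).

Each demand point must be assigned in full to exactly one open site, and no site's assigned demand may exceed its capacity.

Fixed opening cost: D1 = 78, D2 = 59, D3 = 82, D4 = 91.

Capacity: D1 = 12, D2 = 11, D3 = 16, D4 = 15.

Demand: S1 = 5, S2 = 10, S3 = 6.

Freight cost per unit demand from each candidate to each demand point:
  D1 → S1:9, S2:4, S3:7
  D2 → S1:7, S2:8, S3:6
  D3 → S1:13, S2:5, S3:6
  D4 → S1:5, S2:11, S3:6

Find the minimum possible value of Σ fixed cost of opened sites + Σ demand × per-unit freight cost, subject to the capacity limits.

Open {D1, D2}; cheapest assignment that respects the capacities:
  D1 (cap 12, load 10): S2 — cost 10×4 = 40
  D2 (cap 11, load 11): S1, S3 — cost 5×7 + 6×6 = 71
  Shipping 111, fixed 137 → total 248.
  Any other capacity-feasible assignment to {D1, D2} ships for at least 111.
Compare {D2, D3}: its best feasible assignment gives total 262.
Compare {D1, D4}: its best feasible assignment gives total 270.
Every other set of open sites that can feasibly serve all demand totals ≥ 262 even under its best assignment. Minimum: 248.

248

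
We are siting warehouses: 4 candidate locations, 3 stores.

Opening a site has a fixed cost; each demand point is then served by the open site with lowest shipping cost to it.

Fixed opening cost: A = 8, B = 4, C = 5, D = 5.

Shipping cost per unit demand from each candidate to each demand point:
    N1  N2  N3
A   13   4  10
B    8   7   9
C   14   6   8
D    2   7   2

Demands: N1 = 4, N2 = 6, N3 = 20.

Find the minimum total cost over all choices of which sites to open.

Open {A, D}: assign each demand point to its cheapest open site.
  N1→D 4×2=8, N2→A 6×4=24, N3→D 20×2=40
  shipping cost 72, fixed 13 → total 85.
Compare {A, B, D}: shipping cost 72 + fixed 17 = 89.
Compare {A, C, D}: shipping cost 72 + fixed 18 = 90.
Compare {C, D}: shipping cost 84 + fixed 10 = 94.
All other subsets cost ≥ 89. Minimum total cost: 85.

85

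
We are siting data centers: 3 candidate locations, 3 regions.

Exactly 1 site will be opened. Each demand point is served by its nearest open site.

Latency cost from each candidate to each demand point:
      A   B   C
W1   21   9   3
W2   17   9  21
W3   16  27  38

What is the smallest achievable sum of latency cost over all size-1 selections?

Open {W1}.
  A→W1 21, B→W1 9, C→W1 3  ⇒ total 33.
Compare {W2}: total 47.
Compare {W3}: total 81.

33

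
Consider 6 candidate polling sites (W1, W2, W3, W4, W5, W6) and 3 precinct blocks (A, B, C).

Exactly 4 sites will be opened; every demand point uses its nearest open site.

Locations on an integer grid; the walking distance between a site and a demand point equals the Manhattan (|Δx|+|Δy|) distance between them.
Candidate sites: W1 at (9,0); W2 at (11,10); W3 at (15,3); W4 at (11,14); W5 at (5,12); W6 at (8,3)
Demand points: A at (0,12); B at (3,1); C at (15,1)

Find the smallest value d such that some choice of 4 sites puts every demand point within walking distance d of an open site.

7

Open {W1, W2, W3, W5}.
  Farthest demand point is B at walking distance 7 (to W1); all others are ≤ 7.
With {W1, W2, W4, W5} the worst case is 7.
With {W1, W2, W5, W6} the worst case is 7.
No size-4 selection achieves below 7.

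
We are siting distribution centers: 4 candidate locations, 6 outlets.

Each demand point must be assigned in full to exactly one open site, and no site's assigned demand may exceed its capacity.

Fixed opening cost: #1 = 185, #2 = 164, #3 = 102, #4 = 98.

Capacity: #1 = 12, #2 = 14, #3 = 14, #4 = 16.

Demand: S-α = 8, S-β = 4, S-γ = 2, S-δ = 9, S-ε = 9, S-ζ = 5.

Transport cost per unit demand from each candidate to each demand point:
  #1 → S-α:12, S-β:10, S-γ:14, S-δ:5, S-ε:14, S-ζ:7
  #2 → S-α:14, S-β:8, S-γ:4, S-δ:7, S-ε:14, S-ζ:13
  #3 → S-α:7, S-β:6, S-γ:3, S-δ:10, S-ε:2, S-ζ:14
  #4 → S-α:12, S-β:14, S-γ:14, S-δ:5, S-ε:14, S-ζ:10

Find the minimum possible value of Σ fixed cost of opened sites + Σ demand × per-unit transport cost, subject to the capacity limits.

Open {#2, #3, #4}; cheapest assignment that respects the capacities:
  #2 (cap 14, load 10): S-α, S-γ — cost 8×14 + 2×4 = 120
  #3 (cap 14, load 13): S-β, S-ε — cost 4×6 + 9×2 = 42
  #4 (cap 16, load 14): S-δ, S-ζ — cost 9×5 + 5×10 = 95
  Shipping 257, fixed 364 → total 621.
  Any other capacity-feasible assignment to {#2, #3, #4} ships for at least 257.
Compare {#1, #3, #4}: its best feasible assignment gives total 640.
Compare {#1, #2, #3}: its best feasible assignment gives total 736.
Every other set of open sites that can feasibly serve all demand totals ≥ 640 even under its best assignment. Minimum: 621.

621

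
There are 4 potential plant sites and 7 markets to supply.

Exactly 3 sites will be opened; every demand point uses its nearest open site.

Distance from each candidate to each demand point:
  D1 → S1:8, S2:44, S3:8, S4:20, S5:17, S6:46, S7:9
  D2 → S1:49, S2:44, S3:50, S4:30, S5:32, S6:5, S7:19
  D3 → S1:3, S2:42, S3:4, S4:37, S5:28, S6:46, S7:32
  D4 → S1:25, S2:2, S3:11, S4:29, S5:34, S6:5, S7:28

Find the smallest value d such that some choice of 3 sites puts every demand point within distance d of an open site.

Open {D1, D2, D4}.
  Farthest demand point is S4 at distance 20 (to D1); all others are ≤ 20.
With {D1, D3, D4} the worst case is 20.
With {D2, D3, D4} the worst case is 29.
No size-3 selection achieves below 20.

20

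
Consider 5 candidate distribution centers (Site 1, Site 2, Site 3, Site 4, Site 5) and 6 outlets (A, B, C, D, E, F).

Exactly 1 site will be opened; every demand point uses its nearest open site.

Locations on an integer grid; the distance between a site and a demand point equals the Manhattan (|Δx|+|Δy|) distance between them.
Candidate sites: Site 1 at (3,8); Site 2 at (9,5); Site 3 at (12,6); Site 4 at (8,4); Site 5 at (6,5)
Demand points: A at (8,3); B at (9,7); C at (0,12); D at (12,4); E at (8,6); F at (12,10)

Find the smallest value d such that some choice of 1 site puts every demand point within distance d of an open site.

13

Open {Site 1}.
  Farthest demand point is D at distance 13 (to Site 1); all others are ≤ 13.
With {Site 5} the worst case is 13.
With {Site 2} the worst case is 16.
No size-1 selection achieves below 13.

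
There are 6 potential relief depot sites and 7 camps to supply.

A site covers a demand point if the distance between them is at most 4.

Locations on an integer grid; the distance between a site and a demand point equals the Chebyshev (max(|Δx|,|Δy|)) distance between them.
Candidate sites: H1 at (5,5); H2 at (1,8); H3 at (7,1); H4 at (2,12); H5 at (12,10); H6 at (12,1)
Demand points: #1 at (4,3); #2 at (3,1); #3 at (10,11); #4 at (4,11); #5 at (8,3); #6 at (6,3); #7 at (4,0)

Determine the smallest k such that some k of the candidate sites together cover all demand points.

3

Coverage sets (demand points within 4 of each site):
  H1: {#1, #2, #5, #6}
  H2: {#4}
  H3: {#1, #2, #5, #6, #7}
  H4: {#4}
  H5: {#3}
  H6: {#5}
No 2 sites suffice: every size-2 union leaves at least one demand point uncovered.
But {H2, H3, H5} covers everything, so the minimum is 3.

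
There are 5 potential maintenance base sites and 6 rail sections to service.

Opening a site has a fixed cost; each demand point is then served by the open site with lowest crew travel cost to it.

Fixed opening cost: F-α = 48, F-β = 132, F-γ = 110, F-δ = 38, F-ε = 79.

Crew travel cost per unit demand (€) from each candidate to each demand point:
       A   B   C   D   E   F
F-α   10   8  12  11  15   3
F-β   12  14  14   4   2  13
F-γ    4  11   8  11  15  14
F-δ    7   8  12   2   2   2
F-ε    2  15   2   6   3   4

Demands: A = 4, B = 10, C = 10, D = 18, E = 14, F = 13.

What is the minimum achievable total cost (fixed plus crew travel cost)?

315

Open {F-δ, F-ε}: assign each demand point to its cheapest open site.
  A→F-ε 4×2=8, B→F-δ 10×8=80, C→F-ε 10×2=20, D→F-δ 18×2=36, E→F-δ 14×2=28, F→F-δ 13×2=26
  crew travel cost 198, fixed 117 → total 315.
Compare {F-δ}: crew travel cost 318 + fixed 38 = 356.
Compare {F-α, F-δ, F-ε}: crew travel cost 198 + fixed 165 = 363.
Compare {F-α, F-δ}: crew travel cost 318 + fixed 86 = 404.
All other subsets cost ≥ 356. Minimum total cost: 315.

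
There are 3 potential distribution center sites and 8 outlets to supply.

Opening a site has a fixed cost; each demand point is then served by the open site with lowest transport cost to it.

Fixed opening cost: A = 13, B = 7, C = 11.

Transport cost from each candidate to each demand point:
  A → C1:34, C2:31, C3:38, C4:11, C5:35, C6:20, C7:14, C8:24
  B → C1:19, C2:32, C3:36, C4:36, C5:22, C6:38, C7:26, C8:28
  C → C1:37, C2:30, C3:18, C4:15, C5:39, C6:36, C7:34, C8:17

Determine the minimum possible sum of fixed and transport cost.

182

Open {A, B, C}: assign each demand point to its cheapest open site.
  C1→B 19, C2→C 30, C3→C 18, C4→A 11, C5→B 22, C6→A 20, C7→A 14, C8→C 17
  transport cost 151, fixed 31 → total 182.
Compare {A, B}: transport cost 177 + fixed 20 = 197.
Compare {B, C}: transport cost 183 + fixed 18 = 201.
Compare {A, C}: transport cost 179 + fixed 24 = 203.
All other subsets cost ≥ 197. Minimum total cost: 182.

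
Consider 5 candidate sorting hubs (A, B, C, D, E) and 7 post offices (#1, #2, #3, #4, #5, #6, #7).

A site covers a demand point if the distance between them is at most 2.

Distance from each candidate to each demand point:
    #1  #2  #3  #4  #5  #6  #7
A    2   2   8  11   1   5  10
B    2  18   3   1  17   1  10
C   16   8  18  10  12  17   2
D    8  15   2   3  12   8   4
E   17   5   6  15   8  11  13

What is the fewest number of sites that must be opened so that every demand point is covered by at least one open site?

4

Coverage sets (demand points within 2 of each site):
  A: {#1, #2, #5}
  B: {#1, #4, #6}
  C: {#7}
  D: {#3}
  E: {}
No 3 sites suffice: every size-3 union leaves at least one demand point uncovered.
But {A, B, C, D} covers everything, so the minimum is 4.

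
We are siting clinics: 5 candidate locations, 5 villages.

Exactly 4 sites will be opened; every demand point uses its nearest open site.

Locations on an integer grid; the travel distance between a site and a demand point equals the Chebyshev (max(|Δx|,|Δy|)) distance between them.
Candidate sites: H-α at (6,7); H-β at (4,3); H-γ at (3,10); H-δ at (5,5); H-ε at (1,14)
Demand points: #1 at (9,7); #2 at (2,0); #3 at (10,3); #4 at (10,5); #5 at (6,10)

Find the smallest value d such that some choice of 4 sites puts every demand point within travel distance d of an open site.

4

Open {H-α, H-β, H-γ, H-δ}.
  Farthest demand point is #3 at travel distance 4 (to H-α); all others are ≤ 4.
With {H-α, H-β, H-γ, H-ε} the worst case is 4.
With {H-α, H-β, H-δ, H-ε} the worst case is 4.
No size-4 selection achieves below 4.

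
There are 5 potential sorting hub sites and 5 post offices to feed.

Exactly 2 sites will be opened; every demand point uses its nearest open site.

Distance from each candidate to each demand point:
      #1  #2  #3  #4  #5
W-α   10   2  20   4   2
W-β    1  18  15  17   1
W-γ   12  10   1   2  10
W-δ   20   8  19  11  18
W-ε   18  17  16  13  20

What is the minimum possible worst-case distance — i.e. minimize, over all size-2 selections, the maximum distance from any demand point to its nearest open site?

10

Open {W-α, W-γ}.
  Farthest demand point is #1 at distance 10 (to W-α); all others are ≤ 10.
With {W-β, W-γ} the worst case is 10.
With {W-γ, W-δ} the worst case is 12.
No size-2 selection achieves below 10.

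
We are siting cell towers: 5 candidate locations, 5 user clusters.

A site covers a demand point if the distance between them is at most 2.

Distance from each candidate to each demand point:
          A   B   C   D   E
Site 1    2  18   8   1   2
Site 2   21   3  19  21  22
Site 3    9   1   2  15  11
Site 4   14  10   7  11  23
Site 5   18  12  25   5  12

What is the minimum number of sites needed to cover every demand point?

2

Coverage sets (demand points within 2 of each site):
  Site 1: {A, D, E}
  Site 2: {}
  Site 3: {B, C}
  Site 4: {}
  Site 5: {}
No single site covers all 5 demand points.
But {Site 1, Site 3} covers everything, so the minimum is 2.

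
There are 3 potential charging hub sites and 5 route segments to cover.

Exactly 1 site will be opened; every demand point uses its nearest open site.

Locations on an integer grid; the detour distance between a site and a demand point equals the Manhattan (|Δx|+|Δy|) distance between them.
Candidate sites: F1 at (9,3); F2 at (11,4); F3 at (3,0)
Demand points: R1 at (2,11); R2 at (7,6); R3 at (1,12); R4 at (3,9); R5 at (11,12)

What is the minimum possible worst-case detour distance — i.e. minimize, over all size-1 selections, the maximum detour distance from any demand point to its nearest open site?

17

Open {F1}.
  Farthest demand point is R3 at detour distance 17 (to F1); all others are ≤ 17.
With {F2} the worst case is 18.
With {F3} the worst case is 20.
No size-1 selection achieves below 17.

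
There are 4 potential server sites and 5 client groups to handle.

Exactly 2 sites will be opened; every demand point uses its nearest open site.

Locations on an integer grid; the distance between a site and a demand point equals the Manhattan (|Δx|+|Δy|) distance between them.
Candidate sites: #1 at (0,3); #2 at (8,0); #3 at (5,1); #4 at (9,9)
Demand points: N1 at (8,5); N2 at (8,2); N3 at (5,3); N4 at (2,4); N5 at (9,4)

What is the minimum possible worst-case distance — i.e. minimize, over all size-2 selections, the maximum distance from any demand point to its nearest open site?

5

Open {#1, #2}.
  Farthest demand point is N1 at distance 5 (to #2); all others are ≤ 5.
With {#2, #3} the worst case is 6.
With {#3, #4} the worst case is 6.
No size-2 selection achieves below 5.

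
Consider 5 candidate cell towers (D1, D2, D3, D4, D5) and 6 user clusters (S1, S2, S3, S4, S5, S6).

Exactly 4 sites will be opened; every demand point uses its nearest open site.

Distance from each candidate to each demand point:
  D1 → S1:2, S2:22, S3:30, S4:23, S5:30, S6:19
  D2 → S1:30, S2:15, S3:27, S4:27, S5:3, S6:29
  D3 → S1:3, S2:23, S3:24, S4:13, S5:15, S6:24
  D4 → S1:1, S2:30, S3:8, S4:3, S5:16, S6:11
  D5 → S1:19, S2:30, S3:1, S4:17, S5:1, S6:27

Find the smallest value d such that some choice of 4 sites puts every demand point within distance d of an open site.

Open {D1, D2, D3, D4}.
  Farthest demand point is S2 at distance 15 (to D2); all others are ≤ 15.
With {D1, D2, D4, D5} the worst case is 15.
With {D2, D3, D4, D5} the worst case is 15.
No size-4 selection achieves below 15.

15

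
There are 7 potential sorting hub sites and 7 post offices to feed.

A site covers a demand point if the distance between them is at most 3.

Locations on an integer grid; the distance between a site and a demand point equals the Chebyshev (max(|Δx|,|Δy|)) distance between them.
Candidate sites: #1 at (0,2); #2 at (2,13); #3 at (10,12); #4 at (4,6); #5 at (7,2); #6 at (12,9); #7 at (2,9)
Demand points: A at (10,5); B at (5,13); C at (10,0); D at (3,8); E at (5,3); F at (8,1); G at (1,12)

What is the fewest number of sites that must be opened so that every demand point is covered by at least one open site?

Coverage sets (demand points within 3 of each site):
  #1: {}
  #2: {B, G}
  #3: {}
  #4: {D, E}
  #5: {A, C, E, F}
  #6: {}
  #7: {D, G}
No 2 sites suffice: every size-2 union leaves at least one demand point uncovered.
But {#2, #4, #5} covers everything, so the minimum is 3.

3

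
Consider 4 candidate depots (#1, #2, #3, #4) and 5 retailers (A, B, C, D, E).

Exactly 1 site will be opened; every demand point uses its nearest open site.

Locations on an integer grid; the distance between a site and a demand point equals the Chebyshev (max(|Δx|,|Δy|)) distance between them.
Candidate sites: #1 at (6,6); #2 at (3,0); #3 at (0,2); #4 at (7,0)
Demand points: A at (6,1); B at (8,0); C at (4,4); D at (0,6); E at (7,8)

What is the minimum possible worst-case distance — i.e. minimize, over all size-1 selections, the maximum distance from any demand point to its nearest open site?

6

Open {#1}.
  Farthest demand point is B at distance 6 (to #1); all others are ≤ 6.
With {#2} the worst case is 8.
With {#3} the worst case is 8.
No size-1 selection achieves below 6.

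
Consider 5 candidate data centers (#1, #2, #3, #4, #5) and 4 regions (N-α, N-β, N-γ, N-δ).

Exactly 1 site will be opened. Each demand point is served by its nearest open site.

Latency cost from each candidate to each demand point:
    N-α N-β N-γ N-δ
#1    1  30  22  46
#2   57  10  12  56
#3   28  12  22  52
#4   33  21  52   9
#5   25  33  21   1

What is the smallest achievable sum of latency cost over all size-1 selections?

Open {#5}.
  N-α→#5 25, N-β→#5 33, N-γ→#5 21, N-δ→#5 1  ⇒ total 80.
Compare {#1}: total 99.
Compare {#3}: total 114.
No size-1 selection does better; minimum is 80.

80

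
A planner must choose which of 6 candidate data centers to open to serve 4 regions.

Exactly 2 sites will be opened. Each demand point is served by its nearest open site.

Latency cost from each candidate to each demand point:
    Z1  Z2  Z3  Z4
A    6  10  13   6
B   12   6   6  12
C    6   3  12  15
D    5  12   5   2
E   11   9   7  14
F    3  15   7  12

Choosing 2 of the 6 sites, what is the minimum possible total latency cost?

15

Open {C, D}.
  Z1→D 5, Z2→C 3, Z3→D 5, Z4→D 2  ⇒ total 15.
Compare {B, D}: total 18.
Compare {D, E}: total 21.
No size-2 selection does better; minimum is 15.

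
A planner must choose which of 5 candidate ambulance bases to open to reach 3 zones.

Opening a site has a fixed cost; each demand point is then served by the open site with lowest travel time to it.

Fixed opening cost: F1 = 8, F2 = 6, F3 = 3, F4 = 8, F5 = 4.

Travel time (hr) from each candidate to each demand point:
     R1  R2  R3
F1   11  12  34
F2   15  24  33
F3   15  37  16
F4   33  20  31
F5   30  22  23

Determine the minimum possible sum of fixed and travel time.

50

Open {F1, F3}: assign each demand point to its cheapest open site.
  R1→F1 11, R2→F1 12, R3→F3 16
  travel time 39, fixed 11 → total 50.
Compare {F1, F3, F5}: travel time 39 + fixed 15 = 54.
Compare {F1, F2, F3}: travel time 39 + fixed 17 = 56.
Compare {F1, F5}: travel time 46 + fixed 12 = 58.
All other subsets cost ≥ 54. Minimum total cost: 50.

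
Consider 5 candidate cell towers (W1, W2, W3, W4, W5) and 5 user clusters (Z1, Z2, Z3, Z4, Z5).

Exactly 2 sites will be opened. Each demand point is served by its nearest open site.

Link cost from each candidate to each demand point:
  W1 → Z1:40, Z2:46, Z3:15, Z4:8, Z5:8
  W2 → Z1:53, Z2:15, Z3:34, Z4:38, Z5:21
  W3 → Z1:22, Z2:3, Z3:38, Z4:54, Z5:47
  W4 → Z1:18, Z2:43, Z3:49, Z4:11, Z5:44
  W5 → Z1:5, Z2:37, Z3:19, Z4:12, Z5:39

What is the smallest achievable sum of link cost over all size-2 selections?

Open {W1, W3}.
  Z1→W3 22, Z2→W3 3, Z3→W1 15, Z4→W1 8, Z5→W1 8  ⇒ total 56.
Compare {W2, W5}: total 72.
Compare {W1, W5}: total 73.
No size-2 selection does better; minimum is 56.

56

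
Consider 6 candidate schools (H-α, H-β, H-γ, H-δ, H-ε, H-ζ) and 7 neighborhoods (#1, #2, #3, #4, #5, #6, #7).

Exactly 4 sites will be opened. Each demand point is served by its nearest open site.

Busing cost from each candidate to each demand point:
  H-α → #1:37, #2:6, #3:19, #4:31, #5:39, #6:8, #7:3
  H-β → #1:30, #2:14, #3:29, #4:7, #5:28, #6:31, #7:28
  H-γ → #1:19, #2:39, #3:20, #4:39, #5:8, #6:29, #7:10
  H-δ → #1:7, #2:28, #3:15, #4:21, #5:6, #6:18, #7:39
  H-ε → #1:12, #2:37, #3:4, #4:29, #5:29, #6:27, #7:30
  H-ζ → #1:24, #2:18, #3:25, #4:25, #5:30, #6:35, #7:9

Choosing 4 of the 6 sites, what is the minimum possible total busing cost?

Open {H-α, H-β, H-δ, H-ε}.
  #1→H-δ 7, #2→H-α 6, #3→H-ε 4, #4→H-β 7, #5→H-δ 6, #6→H-α 8, #7→H-α 3  ⇒ total 41.
Compare {H-α, H-β, H-γ, H-ε}: total 48.
Compare {H-α, H-β, H-γ, H-δ}: total 52.
No size-4 selection does better; minimum is 41.

41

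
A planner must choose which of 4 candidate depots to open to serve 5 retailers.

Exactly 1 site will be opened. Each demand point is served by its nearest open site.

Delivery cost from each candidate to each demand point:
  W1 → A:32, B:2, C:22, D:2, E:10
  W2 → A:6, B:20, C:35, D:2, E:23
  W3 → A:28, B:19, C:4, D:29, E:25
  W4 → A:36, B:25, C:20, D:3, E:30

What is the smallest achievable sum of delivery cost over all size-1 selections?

68

Open {W1}.
  A→W1 32, B→W1 2, C→W1 22, D→W1 2, E→W1 10  ⇒ total 68.
Compare {W2}: total 86.
Compare {W3}: total 105.
No size-1 selection does better; minimum is 68.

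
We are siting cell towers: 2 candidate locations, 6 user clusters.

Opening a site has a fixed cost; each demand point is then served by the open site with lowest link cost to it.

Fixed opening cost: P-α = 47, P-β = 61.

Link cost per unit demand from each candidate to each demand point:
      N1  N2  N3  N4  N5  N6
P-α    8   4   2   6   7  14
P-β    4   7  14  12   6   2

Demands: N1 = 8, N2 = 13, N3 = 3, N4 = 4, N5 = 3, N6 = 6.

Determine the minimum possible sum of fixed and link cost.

Open {P-α, P-β}: assign each demand point to its cheapest open site.
  N1→P-β 8×4=32, N2→P-α 13×4=52, N3→P-α 3×2=6, N4→P-α 4×6=24, N5→P-β 3×6=18, N6→P-β 6×2=12
  link cost 144, fixed 108 → total 252.
Compare {P-α}: link cost 251 + fixed 47 = 298.
Compare {P-β}: link cost 243 + fixed 61 = 304.

252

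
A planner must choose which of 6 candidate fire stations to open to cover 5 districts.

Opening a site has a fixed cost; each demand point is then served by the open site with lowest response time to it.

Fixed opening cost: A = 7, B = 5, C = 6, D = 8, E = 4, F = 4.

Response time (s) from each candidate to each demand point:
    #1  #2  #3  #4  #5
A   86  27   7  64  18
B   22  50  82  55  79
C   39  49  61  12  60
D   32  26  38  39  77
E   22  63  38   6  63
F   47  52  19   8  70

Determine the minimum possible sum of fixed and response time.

Open {A, E}: assign each demand point to its cheapest open site.
  #1→E 22, #2→A 27, #3→A 7, #4→E 6, #5→A 18
  response time 80, fixed 11 → total 91.
Compare {A, E, F}: response time 80 + fixed 15 = 95.
Compare {A, B, E}: response time 80 + fixed 16 = 96.
Compare {A, C, E}: response time 80 + fixed 17 = 97.
All other subsets cost ≥ 95. Minimum total cost: 91.

91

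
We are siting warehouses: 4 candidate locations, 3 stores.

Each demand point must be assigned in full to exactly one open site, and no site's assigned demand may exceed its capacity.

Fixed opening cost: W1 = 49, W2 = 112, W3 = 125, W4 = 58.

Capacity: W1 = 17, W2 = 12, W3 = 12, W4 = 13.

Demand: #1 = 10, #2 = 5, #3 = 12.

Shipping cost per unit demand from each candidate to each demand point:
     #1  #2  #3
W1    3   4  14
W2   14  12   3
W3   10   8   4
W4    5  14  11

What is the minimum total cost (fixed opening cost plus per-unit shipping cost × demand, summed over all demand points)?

Open {W1, W2}; cheapest assignment that respects the capacities:
  W1 (cap 17, load 15): #1, #2 — cost 10×3 + 5×4 = 50
  W2 (cap 12, load 12): #3 — cost 12×3 = 36
  Shipping 86, fixed 161 → total 247.
  Any other capacity-feasible assignment to {W1, W2} ships for at least 86.
Compare {W1, W3}: its best feasible assignment gives total 272.
Compare {W1, W4}: its best feasible assignment gives total 289.
Every other set of open sites that can feasibly serve all demand totals ≥ 272 even under its best assignment. Minimum: 247.

247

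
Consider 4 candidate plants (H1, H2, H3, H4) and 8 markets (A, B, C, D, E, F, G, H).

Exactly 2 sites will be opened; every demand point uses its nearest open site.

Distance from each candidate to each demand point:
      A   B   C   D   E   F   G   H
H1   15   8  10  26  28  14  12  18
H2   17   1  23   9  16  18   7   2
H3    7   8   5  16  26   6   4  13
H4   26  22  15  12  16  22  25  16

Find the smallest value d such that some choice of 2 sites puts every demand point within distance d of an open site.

16

Open {H1, H2}.
  Farthest demand point is E at distance 16 (to H2); all others are ≤ 16.
With {H1, H4} the worst case is 16.
With {H2, H3} the worst case is 16.
No size-2 selection achieves below 16.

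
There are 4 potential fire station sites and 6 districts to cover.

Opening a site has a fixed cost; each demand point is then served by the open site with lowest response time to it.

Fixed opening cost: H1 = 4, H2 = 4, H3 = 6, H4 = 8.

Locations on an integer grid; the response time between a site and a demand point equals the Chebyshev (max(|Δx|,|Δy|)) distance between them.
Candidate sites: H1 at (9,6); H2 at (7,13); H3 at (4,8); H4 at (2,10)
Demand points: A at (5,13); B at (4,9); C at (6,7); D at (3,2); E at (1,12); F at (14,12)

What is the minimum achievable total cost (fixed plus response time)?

Open {H2, H3}: assign each demand point to its cheapest open site.
  A→H2 2, B→H3 1, C→H3 2, D→H3 6, E→H3 4, F→H2 7
  response time 22, fixed 10 → total 32.
Compare {H3}: response time 28 + fixed 6 = 34.
Compare {H1, H3}: response time 24 + fixed 10 = 34.
Compare {H1, H4}: response time 22 + fixed 12 = 34.
All other subsets cost ≥ 34. Minimum total cost: 32.

32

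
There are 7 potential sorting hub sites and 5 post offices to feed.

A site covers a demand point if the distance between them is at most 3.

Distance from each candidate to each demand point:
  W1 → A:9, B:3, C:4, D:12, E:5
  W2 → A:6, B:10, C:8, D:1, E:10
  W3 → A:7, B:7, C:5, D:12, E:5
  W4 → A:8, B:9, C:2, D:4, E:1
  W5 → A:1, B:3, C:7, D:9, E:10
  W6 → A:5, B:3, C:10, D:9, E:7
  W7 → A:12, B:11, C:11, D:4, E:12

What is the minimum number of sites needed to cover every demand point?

Coverage sets (demand points within 3 of each site):
  W1: {B}
  W2: {D}
  W3: {}
  W4: {C, E}
  W5: {A, B}
  W6: {B}
  W7: {}
No 2 sites suffice: every size-2 union leaves at least one demand point uncovered.
But {W2, W4, W5} covers everything, so the minimum is 3.

3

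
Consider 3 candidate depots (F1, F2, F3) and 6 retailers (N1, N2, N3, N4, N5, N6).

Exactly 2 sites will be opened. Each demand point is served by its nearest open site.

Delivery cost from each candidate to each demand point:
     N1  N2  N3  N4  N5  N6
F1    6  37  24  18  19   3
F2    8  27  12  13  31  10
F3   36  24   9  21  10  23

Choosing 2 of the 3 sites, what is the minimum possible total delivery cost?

70

Open {F1, F3}.
  N1→F1 6, N2→F3 24, N3→F3 9, N4→F1 18, N5→F3 10, N6→F1 3  ⇒ total 70.
Compare {F2, F3}: total 74.
Compare {F1, F2}: total 80.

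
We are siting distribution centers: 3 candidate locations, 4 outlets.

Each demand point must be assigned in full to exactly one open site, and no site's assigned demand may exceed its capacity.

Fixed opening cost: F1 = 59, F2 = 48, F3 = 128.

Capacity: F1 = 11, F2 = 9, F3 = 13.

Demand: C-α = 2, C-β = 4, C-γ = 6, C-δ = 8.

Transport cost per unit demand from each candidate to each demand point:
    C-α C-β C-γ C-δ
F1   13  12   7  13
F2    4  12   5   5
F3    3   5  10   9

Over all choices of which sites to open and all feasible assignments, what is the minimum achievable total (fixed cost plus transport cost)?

Open {F2, F3}; cheapest assignment that respects the capacities:
  F2 (cap 9, load 8): C-δ — cost 8×5 = 40
  F3 (cap 13, load 12): C-α, C-β, C-γ — cost 2×3 + 4×5 + 6×10 = 86
  Shipping 126, fixed 176 → total 302.
  Any other capacity-feasible assignment to {F2, F3} ships for at least 126.
Compare {F1, F2, F3}: its best feasible assignment gives total 343.
Compare {F1, F3}: its best feasible assignment gives total 347.
Every other set of open sites that can feasibly serve all demand totals ≥ 343 even under its best assignment. Minimum: 302.

302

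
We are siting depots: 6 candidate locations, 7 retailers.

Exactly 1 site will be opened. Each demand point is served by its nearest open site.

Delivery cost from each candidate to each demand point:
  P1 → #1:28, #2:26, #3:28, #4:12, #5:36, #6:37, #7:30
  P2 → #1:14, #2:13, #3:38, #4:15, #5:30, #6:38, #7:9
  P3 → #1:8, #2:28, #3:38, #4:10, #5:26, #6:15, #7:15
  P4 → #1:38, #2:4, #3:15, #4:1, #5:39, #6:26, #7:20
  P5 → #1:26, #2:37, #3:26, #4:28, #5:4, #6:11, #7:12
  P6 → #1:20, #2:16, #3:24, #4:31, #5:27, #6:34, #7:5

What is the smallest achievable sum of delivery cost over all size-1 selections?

Open {P3}.
  #1→P3 8, #2→P3 28, #3→P3 38, #4→P3 10, #5→P3 26, #6→P3 15, #7→P3 15  ⇒ total 140.
Compare {P4}: total 143.
Compare {P5}: total 144.
No size-1 selection does better; minimum is 140.

140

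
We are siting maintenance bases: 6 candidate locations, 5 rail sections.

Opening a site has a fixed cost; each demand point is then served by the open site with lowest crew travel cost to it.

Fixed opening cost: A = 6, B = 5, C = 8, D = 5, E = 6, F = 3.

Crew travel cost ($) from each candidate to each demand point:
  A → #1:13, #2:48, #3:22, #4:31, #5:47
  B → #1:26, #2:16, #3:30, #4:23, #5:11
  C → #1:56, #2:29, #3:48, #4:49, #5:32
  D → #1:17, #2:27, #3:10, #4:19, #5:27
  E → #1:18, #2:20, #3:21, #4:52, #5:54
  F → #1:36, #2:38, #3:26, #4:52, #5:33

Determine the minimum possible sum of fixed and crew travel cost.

Open {B, D}: assign each demand point to its cheapest open site.
  #1→D 17, #2→B 16, #3→D 10, #4→D 19, #5→B 11
  crew travel cost 73, fixed 10 → total 83.
Compare {A, B, D}: crew travel cost 69 + fixed 16 = 85.
Compare {B, D, F}: crew travel cost 73 + fixed 13 = 86.
Compare {A, B, D, F}: crew travel cost 69 + fixed 19 = 88.
All other subsets cost ≥ 85. Minimum total cost: 83.

83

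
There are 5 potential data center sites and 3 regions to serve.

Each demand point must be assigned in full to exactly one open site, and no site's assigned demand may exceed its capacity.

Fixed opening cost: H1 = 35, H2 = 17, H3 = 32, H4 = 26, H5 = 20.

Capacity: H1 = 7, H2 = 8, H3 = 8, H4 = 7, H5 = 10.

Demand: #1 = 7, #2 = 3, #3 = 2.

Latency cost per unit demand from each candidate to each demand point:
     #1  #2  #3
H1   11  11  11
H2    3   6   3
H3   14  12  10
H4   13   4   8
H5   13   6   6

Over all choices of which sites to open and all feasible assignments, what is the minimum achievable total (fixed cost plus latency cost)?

Open {H2, H5}; cheapest assignment that respects the capacities:
  H2 (cap 8, load 7): #1 — cost 7×3 = 21
  H5 (cap 10, load 5): #2, #3 — cost 3×6 + 2×6 = 30
  Shipping 51, fixed 37 → total 88.
  Any other capacity-feasible assignment to {H2, H5} ships for at least 51.
Compare {H2, H4}: its best feasible assignment gives total 92.
Compare {H2, H4, H5}: its best feasible assignment gives total 108.
Every other set of open sites that can feasibly serve all demand totals ≥ 92 even under its best assignment. Minimum: 88.

88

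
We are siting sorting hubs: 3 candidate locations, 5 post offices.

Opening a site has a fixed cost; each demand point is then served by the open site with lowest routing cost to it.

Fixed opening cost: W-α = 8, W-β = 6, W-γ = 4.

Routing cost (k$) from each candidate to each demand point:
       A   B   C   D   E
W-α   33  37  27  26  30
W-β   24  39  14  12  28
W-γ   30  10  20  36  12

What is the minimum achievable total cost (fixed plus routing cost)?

Open {W-β, W-γ}: assign each demand point to its cheapest open site.
  A→W-β 24, B→W-γ 10, C→W-β 14, D→W-β 12, E→W-γ 12
  routing cost 72, fixed 10 → total 82.
Compare {W-α, W-β, W-γ}: routing cost 72 + fixed 18 = 90.
Compare {W-α, W-γ}: routing cost 98 + fixed 12 = 110.
Compare {W-γ}: routing cost 108 + fixed 4 = 112.
All other subsets cost ≥ 90. Minimum total cost: 82.

82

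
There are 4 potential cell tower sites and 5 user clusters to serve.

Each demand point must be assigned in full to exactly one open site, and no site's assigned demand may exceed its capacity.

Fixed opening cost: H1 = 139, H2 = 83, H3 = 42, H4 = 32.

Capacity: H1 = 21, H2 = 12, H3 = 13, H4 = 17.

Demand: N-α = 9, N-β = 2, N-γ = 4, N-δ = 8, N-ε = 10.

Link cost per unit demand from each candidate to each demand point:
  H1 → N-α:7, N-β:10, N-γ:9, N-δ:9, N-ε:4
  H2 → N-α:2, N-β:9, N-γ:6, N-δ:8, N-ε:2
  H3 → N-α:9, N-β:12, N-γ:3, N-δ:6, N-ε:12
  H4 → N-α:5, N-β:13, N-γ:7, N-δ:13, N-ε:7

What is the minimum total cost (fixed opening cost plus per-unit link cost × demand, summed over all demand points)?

Open {H2, H3, H4}; cheapest assignment that respects the capacities:
  H2 (cap 12, load 12): N-β, N-ε — cost 2×9 + 10×2 = 38
  H3 (cap 13, load 12): N-γ, N-δ — cost 4×3 + 8×6 = 60
  H4 (cap 17, load 9): N-α — cost 9×5 = 45
  Shipping 143, fixed 157 → total 300.
  Any other capacity-feasible assignment to {H2, H3, H4} ships for at least 143.
Compare {H1, H3}: its best feasible assignment gives total 364.
Compare {H1, H4}: its best feasible assignment gives total 376.
Every other set of open sites that can feasibly serve all demand totals ≥ 364 even under its best assignment. Minimum: 300.

300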